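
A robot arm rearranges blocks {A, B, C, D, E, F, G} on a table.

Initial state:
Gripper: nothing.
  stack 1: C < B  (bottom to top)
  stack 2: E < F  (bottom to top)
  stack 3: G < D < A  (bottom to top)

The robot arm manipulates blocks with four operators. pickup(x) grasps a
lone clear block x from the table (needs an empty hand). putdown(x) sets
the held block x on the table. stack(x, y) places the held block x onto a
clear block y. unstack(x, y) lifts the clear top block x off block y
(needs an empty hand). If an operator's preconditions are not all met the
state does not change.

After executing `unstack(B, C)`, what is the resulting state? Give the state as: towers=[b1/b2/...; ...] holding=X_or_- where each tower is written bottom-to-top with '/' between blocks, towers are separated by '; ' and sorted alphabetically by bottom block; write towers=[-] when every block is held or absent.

towers=[C; E/F; G/D/A] holding=B

before: towers=[C/B; E/F; G/D/A] holding=-
pre[unstack(B, C)]: on(B,C) ok, clear(B) ok, handempty ok
all met → apply unstack(B, C)
after:  towers=[C; E/F; G/D/A] holding=B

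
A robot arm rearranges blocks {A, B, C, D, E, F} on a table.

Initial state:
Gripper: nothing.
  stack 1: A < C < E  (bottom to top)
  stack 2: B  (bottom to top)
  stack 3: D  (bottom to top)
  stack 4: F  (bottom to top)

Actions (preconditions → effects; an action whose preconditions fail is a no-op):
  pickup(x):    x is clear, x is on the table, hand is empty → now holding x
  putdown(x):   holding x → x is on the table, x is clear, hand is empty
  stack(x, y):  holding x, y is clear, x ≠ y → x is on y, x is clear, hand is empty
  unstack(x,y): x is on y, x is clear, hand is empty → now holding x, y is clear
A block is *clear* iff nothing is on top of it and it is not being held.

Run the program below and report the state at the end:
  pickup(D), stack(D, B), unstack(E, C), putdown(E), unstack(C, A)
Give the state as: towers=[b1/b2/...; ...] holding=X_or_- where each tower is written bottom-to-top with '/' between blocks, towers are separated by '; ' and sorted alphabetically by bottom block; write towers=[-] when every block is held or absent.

towers=[A; B/D; E; F] holding=C

step 1 (pickup(D)): towers=[A/C/E; B; F] holding=D
step 2 (stack(D, B)): towers=[A/C/E; B/D; F] holding=-
step 3 (unstack(E, C)): towers=[A/C; B/D; F] holding=E
step 4 (putdown(E)): towers=[A/C; B/D; E; F] holding=-
step 5 (unstack(C, A)): towers=[A; B/D; E; F] holding=C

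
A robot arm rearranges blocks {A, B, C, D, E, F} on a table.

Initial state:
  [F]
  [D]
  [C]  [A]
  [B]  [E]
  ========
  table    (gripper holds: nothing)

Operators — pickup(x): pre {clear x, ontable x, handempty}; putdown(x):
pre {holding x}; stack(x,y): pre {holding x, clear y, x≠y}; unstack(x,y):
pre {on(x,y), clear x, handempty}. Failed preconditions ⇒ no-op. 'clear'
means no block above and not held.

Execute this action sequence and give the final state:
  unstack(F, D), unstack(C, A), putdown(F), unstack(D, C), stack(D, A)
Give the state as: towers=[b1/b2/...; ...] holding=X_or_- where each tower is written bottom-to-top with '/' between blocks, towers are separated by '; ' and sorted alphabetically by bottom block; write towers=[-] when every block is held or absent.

step 1 (unstack(F, D)): towers=[B/C/D; E/A] holding=F
step 2 (unstack(C, A)) [no-op]: towers=[B/C/D; E/A] holding=F
step 3 (putdown(F)): towers=[B/C/D; E/A; F] holding=-
step 4 (unstack(D, C)): towers=[B/C; E/A; F] holding=D
step 5 (stack(D, A)): towers=[B/C; E/A/D; F] holding=-

towers=[B/C; E/A/D; F] holding=-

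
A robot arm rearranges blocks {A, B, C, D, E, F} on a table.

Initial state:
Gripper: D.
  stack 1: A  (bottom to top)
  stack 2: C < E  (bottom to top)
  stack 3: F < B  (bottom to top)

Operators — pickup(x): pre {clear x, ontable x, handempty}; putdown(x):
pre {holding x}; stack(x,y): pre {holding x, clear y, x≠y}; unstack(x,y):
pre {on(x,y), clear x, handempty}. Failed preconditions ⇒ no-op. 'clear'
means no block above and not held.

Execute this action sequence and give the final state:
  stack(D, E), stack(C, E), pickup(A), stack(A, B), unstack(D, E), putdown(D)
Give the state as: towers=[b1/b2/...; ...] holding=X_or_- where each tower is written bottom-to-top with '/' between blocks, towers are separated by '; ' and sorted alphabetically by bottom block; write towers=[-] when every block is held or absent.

towers=[C/E; D; F/B/A] holding=-

step 1 (stack(D, E)): towers=[A; C/E/D; F/B] holding=-
step 2 (stack(C, E)) [no-op]: towers=[A; C/E/D; F/B] holding=-
step 3 (pickup(A)): towers=[C/E/D; F/B] holding=A
step 4 (stack(A, B)): towers=[C/E/D; F/B/A] holding=-
step 5 (unstack(D, E)): towers=[C/E; F/B/A] holding=D
step 6 (putdown(D)): towers=[C/E; D; F/B/A] holding=-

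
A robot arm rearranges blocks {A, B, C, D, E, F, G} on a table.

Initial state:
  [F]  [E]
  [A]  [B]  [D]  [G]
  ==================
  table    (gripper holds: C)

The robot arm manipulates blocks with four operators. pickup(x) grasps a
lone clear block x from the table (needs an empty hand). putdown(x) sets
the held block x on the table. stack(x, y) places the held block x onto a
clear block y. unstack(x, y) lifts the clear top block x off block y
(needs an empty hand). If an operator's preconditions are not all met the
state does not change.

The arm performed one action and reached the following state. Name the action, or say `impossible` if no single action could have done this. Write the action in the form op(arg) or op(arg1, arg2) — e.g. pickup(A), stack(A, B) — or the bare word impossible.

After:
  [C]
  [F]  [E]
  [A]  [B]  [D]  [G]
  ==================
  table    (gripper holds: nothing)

stack(C, F)

target: towers=[A/F/C; B/E; D; G] holding=-
        putdown(C) → towers=[A/F; B/E; C; D; G] holding=-
       stack(C, F) → towers=[A/F/C; B/E; D; G] holding=-  ← match
       stack(C, G) → towers=[A/F; B/E; D; G/C] holding=-
       stack(C, D) → towers=[A/F; B/E; D/C; G] holding=-
       stack(C, E) → towers=[A/F; B/E/C; D; G] holding=-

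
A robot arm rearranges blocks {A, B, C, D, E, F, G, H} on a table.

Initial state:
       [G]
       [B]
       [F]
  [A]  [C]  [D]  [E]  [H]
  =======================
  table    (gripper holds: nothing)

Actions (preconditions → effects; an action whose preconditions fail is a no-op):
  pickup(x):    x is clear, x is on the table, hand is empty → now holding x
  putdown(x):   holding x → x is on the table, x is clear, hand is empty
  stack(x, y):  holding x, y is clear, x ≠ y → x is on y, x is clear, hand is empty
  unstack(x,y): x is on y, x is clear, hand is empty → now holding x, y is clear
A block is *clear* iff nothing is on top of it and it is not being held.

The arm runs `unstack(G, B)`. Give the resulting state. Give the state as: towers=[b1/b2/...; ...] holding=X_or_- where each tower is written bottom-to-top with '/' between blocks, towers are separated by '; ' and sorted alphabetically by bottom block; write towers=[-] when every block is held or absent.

before: towers=[A; C/F/B/G; D; E; H] holding=-
pre[unstack(G, B)]: on(G,B) yes, clear(G) yes, handempty yes
all met → apply unstack(G, B)
after:  towers=[A; C/F/B; D; E; H] holding=G

towers=[A; C/F/B; D; E; H] holding=G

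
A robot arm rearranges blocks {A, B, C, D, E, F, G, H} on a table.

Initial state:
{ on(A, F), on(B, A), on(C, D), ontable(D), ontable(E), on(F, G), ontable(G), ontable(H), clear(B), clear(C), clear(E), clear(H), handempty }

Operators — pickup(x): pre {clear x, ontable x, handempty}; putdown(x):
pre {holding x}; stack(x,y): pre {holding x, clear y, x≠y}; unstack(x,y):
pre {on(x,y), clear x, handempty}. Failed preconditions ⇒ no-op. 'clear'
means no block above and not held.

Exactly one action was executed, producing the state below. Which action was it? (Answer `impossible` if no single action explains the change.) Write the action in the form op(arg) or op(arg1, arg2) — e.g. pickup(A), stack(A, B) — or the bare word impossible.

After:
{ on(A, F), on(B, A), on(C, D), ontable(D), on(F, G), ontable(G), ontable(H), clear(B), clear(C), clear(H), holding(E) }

target: towers=[D/C; G/F/A/B; H] holding=E
         pickup(E) → towers=[D/C; G/F/A/B; H] holding=E  ← match
         pickup(H) → towers=[D/C; E; G/F/A/B] holding=H
     unstack(B, A) → towers=[D/C; E; G/F/A; H] holding=B
     unstack(C, D) → towers=[D; E; G/F/A/B; H] holding=C

pickup(E)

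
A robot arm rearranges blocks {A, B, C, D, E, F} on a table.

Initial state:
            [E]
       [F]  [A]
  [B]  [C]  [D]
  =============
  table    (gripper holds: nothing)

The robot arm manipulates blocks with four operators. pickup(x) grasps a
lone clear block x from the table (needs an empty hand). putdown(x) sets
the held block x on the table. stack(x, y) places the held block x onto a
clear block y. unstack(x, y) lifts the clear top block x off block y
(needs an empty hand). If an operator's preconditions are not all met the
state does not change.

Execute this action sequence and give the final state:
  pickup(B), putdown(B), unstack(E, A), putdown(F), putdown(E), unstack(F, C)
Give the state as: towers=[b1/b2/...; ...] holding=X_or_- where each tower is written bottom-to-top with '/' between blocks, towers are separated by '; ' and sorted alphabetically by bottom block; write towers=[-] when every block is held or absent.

step 1 (pickup(B)): towers=[C/F; D/A/E] holding=B
step 2 (putdown(B)): towers=[B; C/F; D/A/E] holding=-
step 3 (unstack(E, A)): towers=[B; C/F; D/A] holding=E
step 4 (putdown(F)) [no-op]: towers=[B; C/F; D/A] holding=E
step 5 (putdown(E)): towers=[B; C/F; D/A; E] holding=-
step 6 (unstack(F, C)): towers=[B; C; D/A; E] holding=F

towers=[B; C; D/A; E] holding=F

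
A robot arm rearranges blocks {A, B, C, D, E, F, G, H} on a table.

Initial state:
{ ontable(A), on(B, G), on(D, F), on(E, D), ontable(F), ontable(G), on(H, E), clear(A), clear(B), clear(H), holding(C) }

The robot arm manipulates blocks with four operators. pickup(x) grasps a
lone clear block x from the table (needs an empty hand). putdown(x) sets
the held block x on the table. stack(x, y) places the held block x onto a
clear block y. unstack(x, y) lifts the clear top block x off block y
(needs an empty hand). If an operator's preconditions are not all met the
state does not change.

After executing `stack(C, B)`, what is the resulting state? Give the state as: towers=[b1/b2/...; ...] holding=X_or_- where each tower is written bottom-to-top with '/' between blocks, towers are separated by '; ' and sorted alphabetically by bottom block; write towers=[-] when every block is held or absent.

before: towers=[A; F/D/E/H; G/B] holding=C
pre[stack(C, B)]: holding(C) yes, clear(B) yes, C≠B yes
all met → apply stack(C, B)
after:  towers=[A; F/D/E/H; G/B/C] holding=-

towers=[A; F/D/E/H; G/B/C] holding=-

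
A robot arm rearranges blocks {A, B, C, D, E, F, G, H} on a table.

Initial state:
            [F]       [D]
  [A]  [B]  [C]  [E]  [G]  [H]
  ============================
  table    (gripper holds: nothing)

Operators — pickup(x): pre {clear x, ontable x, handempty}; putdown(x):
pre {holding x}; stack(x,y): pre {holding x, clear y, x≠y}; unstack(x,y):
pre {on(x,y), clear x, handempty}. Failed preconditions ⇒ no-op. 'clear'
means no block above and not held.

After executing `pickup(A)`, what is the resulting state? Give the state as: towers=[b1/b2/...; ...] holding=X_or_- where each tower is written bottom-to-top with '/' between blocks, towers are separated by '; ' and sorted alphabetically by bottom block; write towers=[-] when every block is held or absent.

towers=[B; C/F; E; G/D; H] holding=A

before: towers=[A; B; C/F; E; G/D; H] holding=-
pre[pickup(A)]: clear(A) yes, ontable(A) yes, handempty yes
all met → apply pickup(A)
after:  towers=[B; C/F; E; G/D; H] holding=A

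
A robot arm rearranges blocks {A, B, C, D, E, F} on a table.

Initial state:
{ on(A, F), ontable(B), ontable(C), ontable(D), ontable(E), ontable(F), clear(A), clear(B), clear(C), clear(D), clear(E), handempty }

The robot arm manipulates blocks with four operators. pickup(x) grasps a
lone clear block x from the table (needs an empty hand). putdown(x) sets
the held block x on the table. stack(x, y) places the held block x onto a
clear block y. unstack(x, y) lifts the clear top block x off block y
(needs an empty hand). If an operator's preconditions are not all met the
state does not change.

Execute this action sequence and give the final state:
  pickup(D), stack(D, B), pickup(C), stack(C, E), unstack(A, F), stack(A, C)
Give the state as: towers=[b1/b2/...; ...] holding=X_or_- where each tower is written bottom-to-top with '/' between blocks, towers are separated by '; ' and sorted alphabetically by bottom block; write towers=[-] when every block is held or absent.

towers=[B/D; E/C/A; F] holding=-

step 1 (pickup(D)): towers=[B; C; E; F/A] holding=D
step 2 (stack(D, B)): towers=[B/D; C; E; F/A] holding=-
step 3 (pickup(C)): towers=[B/D; E; F/A] holding=C
step 4 (stack(C, E)): towers=[B/D; E/C; F/A] holding=-
step 5 (unstack(A, F)): towers=[B/D; E/C; F] holding=A
step 6 (stack(A, C)): towers=[B/D; E/C/A; F] holding=-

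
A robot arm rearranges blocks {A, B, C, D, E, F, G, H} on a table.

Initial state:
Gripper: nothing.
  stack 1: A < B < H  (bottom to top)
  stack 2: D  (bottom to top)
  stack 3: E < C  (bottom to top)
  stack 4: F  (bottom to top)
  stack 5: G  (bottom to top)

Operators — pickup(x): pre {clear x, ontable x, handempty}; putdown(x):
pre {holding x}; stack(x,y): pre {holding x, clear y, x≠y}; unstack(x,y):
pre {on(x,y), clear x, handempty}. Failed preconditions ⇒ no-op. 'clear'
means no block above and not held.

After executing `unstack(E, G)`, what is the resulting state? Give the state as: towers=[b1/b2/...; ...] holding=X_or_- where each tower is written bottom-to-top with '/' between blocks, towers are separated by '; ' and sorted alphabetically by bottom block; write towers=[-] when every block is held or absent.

before: towers=[A/B/H; D; E/C; F; G] holding=-
pre[unstack(E, G)]: on(E,G) no, clear(E) no, handempty yes
on(E,G), clear(E) unmet → unstack(E, G) is a no-op
after:  towers=[A/B/H; D; E/C; F; G] holding=-

towers=[A/B/H; D; E/C; F; G] holding=-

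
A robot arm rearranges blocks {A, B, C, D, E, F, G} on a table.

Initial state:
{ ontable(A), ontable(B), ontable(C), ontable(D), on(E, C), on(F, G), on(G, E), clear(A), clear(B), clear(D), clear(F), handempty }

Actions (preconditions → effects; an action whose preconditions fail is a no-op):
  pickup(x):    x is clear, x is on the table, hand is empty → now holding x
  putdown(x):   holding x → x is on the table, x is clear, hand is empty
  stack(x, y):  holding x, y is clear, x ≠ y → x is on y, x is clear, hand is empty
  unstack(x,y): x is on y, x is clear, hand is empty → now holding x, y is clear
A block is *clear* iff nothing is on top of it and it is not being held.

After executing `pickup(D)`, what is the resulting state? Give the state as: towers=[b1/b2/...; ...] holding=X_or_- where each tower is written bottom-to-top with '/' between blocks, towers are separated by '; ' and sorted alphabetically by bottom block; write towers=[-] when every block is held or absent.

towers=[A; B; C/E/G/F] holding=D

before: towers=[A; B; C/E/G/F; D] holding=-
pre[pickup(D)]: clear(D) yes, ontable(D) yes, handempty yes
all met → apply pickup(D)
after:  towers=[A; B; C/E/G/F] holding=D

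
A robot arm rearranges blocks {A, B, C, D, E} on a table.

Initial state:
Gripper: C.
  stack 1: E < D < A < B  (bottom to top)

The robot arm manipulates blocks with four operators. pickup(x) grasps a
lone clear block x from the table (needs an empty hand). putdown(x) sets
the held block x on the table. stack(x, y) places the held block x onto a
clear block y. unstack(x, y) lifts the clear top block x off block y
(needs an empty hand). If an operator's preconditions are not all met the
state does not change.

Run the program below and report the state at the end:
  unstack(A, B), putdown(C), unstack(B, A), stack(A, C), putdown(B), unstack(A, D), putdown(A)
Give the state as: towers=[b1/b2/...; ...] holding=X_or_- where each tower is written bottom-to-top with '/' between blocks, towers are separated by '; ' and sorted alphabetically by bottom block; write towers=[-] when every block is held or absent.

towers=[A; B; C; E/D] holding=-

step 1 (unstack(A, B)) [no-op]: towers=[E/D/A/B] holding=C
step 2 (putdown(C)): towers=[C; E/D/A/B] holding=-
step 3 (unstack(B, A)): towers=[C; E/D/A] holding=B
step 4 (stack(A, C)) [no-op]: towers=[C; E/D/A] holding=B
step 5 (putdown(B)): towers=[B; C; E/D/A] holding=-
step 6 (unstack(A, D)): towers=[B; C; E/D] holding=A
step 7 (putdown(A)): towers=[A; B; C; E/D] holding=-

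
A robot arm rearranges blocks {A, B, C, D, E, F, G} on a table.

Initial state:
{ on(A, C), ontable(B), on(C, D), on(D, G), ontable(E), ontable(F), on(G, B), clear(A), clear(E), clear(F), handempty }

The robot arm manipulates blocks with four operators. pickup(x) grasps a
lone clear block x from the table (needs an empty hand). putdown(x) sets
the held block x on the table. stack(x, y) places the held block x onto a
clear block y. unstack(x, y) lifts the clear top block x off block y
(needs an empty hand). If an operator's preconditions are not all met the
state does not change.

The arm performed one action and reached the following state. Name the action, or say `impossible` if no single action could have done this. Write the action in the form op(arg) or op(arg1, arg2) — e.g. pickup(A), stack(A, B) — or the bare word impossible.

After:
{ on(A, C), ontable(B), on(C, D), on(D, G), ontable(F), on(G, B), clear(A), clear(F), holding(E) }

pickup(E)

target: towers=[B/G/D/C/A; F] holding=E
         pickup(F) → towers=[B/G/D/C/A; E] holding=F
     unstack(A, C) → towers=[B/G/D/C; E; F] holding=A
         pickup(E) → towers=[B/G/D/C/A; F] holding=E  ← match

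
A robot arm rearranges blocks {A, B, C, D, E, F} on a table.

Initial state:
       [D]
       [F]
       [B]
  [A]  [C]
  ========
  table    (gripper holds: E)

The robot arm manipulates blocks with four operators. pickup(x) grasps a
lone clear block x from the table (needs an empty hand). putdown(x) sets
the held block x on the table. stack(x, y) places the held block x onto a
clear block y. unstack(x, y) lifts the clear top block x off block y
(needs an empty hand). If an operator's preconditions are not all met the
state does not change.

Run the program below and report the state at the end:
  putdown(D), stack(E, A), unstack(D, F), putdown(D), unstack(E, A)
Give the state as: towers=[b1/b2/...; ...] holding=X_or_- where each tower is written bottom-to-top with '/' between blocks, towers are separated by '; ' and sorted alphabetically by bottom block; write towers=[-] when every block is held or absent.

towers=[A; C/B/F; D] holding=E

step 1 (putdown(D)) [no-op]: towers=[A; C/B/F/D] holding=E
step 2 (stack(E, A)): towers=[A/E; C/B/F/D] holding=-
step 3 (unstack(D, F)): towers=[A/E; C/B/F] holding=D
step 4 (putdown(D)): towers=[A/E; C/B/F; D] holding=-
step 5 (unstack(E, A)): towers=[A; C/B/F; D] holding=E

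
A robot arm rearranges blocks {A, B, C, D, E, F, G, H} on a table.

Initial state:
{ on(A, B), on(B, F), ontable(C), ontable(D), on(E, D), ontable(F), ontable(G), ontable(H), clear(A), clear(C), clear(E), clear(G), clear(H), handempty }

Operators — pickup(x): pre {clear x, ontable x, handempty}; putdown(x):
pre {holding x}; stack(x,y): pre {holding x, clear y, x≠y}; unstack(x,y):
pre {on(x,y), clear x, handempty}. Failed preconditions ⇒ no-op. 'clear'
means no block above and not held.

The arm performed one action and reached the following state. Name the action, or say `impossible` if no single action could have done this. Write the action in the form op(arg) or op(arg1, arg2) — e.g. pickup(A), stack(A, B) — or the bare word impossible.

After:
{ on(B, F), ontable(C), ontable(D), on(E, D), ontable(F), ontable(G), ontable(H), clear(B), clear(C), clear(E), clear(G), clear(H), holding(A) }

unstack(A, B)

target: towers=[C; D/E; F/B; G; H] holding=A
         pickup(G) → towers=[C; D/E; F/B/A; H] holding=G
     unstack(A, B) → towers=[C; D/E; F/B; G; H] holding=A  ← match
     unstack(E, D) → towers=[C; D; F/B/A; G; H] holding=E
         pickup(H) → towers=[C; D/E; F/B/A; G] holding=H
         pickup(C) → towers=[D/E; F/B/A; G; H] holding=C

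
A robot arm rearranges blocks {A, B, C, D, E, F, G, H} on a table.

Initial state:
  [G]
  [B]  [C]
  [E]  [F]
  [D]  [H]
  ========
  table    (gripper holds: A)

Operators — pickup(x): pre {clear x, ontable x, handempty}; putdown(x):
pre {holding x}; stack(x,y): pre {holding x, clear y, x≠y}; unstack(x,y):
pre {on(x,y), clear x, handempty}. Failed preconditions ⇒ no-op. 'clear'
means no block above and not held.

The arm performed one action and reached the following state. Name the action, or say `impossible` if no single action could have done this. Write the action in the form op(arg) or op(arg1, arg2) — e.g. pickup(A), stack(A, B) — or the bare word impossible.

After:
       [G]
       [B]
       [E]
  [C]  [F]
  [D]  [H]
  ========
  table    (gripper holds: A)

impossible

target: towers=[D/C; H/F/E/B/G] holding=A
        putdown(A) → towers=[A; D/E/B/G; H/F/C] holding=-
       stack(A, G) → towers=[D/E/B/G/A; H/F/C] holding=-
       stack(A, C) → towers=[D/E/B/G; H/F/C/A] holding=-
none of the 3 applicable actions match → impossible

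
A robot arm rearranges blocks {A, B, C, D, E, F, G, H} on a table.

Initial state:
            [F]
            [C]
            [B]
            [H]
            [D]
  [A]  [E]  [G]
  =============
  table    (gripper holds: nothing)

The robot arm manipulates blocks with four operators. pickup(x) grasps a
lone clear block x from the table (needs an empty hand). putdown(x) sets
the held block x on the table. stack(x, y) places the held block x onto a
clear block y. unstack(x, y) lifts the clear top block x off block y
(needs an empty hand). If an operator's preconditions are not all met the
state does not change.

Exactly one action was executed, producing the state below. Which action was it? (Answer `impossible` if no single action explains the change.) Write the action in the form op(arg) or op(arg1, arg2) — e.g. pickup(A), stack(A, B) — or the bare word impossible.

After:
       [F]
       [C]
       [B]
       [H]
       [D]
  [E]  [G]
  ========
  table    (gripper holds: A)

target: towers=[E; G/D/H/B/C/F] holding=A
         pickup(A) → towers=[E; G/D/H/B/C/F] holding=A  ← match
         pickup(E) → towers=[A; G/D/H/B/C/F] holding=E
     unstack(F, C) → towers=[A; E; G/D/H/B/C] holding=F

pickup(A)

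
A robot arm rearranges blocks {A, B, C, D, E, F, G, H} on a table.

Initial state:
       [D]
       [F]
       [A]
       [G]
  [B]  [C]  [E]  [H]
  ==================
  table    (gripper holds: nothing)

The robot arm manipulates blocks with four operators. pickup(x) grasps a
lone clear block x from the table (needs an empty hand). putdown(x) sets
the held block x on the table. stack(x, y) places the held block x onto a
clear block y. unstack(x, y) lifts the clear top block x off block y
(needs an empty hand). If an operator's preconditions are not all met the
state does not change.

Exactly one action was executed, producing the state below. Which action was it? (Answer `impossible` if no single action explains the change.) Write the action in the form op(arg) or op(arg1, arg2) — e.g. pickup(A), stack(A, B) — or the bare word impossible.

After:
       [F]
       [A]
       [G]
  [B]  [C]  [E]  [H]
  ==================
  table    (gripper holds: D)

unstack(D, F)

target: towers=[B; C/G/A/F; E; H] holding=D
         pickup(E) → towers=[B; C/G/A/F/D; H] holding=E
         pickup(H) → towers=[B; C/G/A/F/D; E] holding=H
         pickup(B) → towers=[C/G/A/F/D; E; H] holding=B
     unstack(D, F) → towers=[B; C/G/A/F; E; H] holding=D  ← match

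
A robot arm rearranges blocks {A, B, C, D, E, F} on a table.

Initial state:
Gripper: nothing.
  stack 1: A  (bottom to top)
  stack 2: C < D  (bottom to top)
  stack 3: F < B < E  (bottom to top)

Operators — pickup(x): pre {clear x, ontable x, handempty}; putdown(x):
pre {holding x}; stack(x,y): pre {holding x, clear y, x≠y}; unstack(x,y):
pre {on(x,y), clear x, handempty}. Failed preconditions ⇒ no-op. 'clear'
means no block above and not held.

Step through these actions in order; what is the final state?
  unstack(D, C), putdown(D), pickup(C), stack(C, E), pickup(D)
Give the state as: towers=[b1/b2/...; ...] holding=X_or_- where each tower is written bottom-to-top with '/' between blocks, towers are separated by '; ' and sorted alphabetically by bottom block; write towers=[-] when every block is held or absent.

step 1 (unstack(D, C)): towers=[A; C; F/B/E] holding=D
step 2 (putdown(D)): towers=[A; C; D; F/B/E] holding=-
step 3 (pickup(C)): towers=[A; D; F/B/E] holding=C
step 4 (stack(C, E)): towers=[A; D; F/B/E/C] holding=-
step 5 (pickup(D)): towers=[A; F/B/E/C] holding=D

towers=[A; F/B/E/C] holding=D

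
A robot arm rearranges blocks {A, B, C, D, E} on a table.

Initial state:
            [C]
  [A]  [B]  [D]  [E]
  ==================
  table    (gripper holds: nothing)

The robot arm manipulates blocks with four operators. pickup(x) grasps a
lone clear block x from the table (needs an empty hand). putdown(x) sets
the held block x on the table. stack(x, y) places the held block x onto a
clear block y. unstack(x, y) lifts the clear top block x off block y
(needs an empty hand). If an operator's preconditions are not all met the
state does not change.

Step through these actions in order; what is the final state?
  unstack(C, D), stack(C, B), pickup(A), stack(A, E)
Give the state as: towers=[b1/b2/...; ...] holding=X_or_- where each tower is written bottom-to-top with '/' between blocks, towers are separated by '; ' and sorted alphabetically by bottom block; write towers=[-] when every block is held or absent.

step 1 (unstack(C, D)): towers=[A; B; D; E] holding=C
step 2 (stack(C, B)): towers=[A; B/C; D; E] holding=-
step 3 (pickup(A)): towers=[B/C; D; E] holding=A
step 4 (stack(A, E)): towers=[B/C; D; E/A] holding=-

towers=[B/C; D; E/A] holding=-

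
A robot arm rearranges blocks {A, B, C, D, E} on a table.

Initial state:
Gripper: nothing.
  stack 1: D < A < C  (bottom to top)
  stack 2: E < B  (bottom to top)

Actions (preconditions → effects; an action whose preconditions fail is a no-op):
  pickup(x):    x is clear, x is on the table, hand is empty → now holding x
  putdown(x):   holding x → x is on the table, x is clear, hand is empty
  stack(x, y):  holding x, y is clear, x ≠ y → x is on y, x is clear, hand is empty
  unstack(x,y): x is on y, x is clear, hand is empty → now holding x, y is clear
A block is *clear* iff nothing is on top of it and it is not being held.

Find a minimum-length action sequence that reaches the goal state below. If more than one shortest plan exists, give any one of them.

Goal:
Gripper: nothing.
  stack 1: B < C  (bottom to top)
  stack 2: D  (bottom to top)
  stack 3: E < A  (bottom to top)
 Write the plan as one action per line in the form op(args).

step 1 (unstack(B, E)): towers=[D/A/C; E] holding=B
step 2 (putdown(B)): towers=[B; D/A/C; E] holding=-
step 3 (unstack(C, A)): towers=[B; D/A; E] holding=C
step 4 (stack(C, B)): towers=[B/C; D/A; E] holding=-
step 5 (unstack(A, D)): towers=[B/C; D; E] holding=A
step 6 (stack(A, E)): towers=[B/C; D; E/A] holding=-
goal check: towers=[B/C; D; E/A] holding=- — reached (length 6, optimal by BFS)

unstack(B, E)
putdown(B)
unstack(C, A)
stack(C, B)
unstack(A, D)
stack(A, E)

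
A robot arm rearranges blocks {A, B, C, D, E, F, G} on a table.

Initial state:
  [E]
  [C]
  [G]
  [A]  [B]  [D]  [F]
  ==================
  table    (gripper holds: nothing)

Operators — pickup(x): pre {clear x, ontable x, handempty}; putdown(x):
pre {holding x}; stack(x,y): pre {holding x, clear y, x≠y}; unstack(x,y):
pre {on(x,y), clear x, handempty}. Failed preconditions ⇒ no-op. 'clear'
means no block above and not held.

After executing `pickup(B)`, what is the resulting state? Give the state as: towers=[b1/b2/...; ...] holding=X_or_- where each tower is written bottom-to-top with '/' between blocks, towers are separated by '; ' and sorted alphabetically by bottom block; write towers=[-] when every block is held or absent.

before: towers=[A/G/C/E; B; D; F] holding=-
pre[pickup(B)]: clear(B) ok, ontable(B) ok, handempty ok
all met → apply pickup(B)
after:  towers=[A/G/C/E; D; F] holding=B

towers=[A/G/C/E; D; F] holding=B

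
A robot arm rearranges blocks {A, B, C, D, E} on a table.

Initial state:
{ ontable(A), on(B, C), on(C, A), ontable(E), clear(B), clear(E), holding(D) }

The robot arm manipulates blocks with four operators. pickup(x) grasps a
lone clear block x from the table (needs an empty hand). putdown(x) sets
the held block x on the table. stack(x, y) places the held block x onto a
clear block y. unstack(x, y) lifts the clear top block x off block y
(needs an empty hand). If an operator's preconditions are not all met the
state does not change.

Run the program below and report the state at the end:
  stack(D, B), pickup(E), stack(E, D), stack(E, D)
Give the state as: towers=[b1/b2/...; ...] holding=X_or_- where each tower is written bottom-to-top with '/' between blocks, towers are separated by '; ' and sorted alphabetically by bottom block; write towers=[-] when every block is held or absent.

towers=[A/C/B/D/E] holding=-

step 1 (stack(D, B)): towers=[A/C/B/D; E] holding=-
step 2 (pickup(E)): towers=[A/C/B/D] holding=E
step 3 (stack(E, D)): towers=[A/C/B/D/E] holding=-
step 4 (stack(E, D)) [no-op]: towers=[A/C/B/D/E] holding=-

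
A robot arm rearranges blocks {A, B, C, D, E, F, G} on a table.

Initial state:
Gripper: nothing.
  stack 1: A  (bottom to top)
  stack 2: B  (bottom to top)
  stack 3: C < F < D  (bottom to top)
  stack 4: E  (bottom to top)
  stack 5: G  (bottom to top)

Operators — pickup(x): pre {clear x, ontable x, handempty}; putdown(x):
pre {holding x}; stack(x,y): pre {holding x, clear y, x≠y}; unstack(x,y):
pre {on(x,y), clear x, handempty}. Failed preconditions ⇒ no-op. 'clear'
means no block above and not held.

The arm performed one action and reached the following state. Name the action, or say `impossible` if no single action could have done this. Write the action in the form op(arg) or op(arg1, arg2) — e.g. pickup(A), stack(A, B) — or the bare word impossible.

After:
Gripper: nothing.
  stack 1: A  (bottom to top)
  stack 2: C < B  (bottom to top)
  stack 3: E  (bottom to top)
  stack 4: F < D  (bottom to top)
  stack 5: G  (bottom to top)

impossible

target: towers=[A; C/B; E; F/D; G] holding=-
         pickup(B) → towers=[A; C/F/D; E; G] holding=B
         pickup(G) → towers=[A; B; C/F/D; E] holding=G
     unstack(D, F) → towers=[A; B; C/F; E; G] holding=D
         pickup(A) → towers=[B; C/F/D; E; G] holding=A
         pickup(E) → towers=[A; B; C/F/D; G] holding=E
none of the 5 applicable actions match → impossible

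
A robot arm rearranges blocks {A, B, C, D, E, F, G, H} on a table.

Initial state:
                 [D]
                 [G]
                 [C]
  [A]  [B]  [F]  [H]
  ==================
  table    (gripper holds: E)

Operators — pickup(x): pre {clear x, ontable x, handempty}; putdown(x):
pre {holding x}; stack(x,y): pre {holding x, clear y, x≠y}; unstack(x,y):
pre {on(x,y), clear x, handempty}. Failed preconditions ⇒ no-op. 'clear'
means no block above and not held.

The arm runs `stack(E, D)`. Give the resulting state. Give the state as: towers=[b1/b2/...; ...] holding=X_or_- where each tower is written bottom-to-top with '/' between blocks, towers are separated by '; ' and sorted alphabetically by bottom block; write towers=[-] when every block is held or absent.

before: towers=[A; B; F; H/C/G/D] holding=E
pre[stack(E, D)]: holding(E) ok, clear(D) ok, E≠D ok
all met → apply stack(E, D)
after:  towers=[A; B; F; H/C/G/D/E] holding=-

towers=[A; B; F; H/C/G/D/E] holding=-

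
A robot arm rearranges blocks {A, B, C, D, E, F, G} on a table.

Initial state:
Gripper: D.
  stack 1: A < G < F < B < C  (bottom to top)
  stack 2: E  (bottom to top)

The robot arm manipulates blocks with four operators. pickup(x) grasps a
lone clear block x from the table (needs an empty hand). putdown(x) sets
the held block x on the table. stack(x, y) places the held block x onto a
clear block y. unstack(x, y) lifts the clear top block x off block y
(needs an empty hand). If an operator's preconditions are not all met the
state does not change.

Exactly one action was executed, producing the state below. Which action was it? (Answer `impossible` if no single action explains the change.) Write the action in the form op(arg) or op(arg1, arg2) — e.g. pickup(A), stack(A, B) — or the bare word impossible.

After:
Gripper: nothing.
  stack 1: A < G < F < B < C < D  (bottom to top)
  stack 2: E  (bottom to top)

target: towers=[A/G/F/B/C/D; E] holding=-
        putdown(D) → towers=[A/G/F/B/C; D; E] holding=-
       stack(D, E) → towers=[A/G/F/B/C; E/D] holding=-
       stack(D, C) → towers=[A/G/F/B/C/D; E] holding=-  ← match

stack(D, C)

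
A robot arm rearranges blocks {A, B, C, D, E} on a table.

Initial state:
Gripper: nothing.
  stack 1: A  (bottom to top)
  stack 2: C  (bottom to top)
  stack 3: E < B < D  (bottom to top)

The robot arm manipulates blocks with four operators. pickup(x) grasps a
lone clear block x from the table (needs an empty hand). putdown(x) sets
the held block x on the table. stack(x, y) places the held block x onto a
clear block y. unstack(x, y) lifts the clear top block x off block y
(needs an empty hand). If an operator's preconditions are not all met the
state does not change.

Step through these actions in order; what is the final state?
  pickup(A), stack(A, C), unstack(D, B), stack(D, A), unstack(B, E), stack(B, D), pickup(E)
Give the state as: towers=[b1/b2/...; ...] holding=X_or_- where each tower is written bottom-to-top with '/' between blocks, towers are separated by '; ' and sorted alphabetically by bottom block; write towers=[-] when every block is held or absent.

towers=[C/A/D/B] holding=E

step 1 (pickup(A)): towers=[C; E/B/D] holding=A
step 2 (stack(A, C)): towers=[C/A; E/B/D] holding=-
step 3 (unstack(D, B)): towers=[C/A; E/B] holding=D
step 4 (stack(D, A)): towers=[C/A/D; E/B] holding=-
step 5 (unstack(B, E)): towers=[C/A/D; E] holding=B
step 6 (stack(B, D)): towers=[C/A/D/B; E] holding=-
step 7 (pickup(E)): towers=[C/A/D/B] holding=E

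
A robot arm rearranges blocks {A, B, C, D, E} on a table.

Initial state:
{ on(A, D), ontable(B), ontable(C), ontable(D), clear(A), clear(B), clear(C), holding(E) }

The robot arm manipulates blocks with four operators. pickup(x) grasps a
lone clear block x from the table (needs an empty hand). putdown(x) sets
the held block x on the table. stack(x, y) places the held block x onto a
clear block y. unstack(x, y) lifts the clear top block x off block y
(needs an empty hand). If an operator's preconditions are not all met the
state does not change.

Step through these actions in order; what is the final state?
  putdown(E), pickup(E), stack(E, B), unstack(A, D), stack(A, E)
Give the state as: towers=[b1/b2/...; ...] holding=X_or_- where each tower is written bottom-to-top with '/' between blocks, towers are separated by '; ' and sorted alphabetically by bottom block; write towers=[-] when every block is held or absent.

towers=[B/E/A; C; D] holding=-

step 1 (putdown(E)): towers=[B; C; D/A; E] holding=-
step 2 (pickup(E)): towers=[B; C; D/A] holding=E
step 3 (stack(E, B)): towers=[B/E; C; D/A] holding=-
step 4 (unstack(A, D)): towers=[B/E; C; D] holding=A
step 5 (stack(A, E)): towers=[B/E/A; C; D] holding=-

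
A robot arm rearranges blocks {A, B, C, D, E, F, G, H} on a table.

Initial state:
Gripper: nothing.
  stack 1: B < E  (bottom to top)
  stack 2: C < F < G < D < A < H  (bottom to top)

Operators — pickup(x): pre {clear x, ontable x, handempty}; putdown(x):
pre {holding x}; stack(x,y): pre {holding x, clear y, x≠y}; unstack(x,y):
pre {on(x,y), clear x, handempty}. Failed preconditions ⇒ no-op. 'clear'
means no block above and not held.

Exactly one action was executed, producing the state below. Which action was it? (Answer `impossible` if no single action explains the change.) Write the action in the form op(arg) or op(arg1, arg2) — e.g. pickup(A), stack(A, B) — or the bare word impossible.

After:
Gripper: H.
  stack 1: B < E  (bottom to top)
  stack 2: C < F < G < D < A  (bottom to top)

target: towers=[B/E; C/F/G/D/A] holding=H
     unstack(E, B) → towers=[B; C/F/G/D/A/H] holding=E
     unstack(H, A) → towers=[B/E; C/F/G/D/A] holding=H  ← match

unstack(H, A)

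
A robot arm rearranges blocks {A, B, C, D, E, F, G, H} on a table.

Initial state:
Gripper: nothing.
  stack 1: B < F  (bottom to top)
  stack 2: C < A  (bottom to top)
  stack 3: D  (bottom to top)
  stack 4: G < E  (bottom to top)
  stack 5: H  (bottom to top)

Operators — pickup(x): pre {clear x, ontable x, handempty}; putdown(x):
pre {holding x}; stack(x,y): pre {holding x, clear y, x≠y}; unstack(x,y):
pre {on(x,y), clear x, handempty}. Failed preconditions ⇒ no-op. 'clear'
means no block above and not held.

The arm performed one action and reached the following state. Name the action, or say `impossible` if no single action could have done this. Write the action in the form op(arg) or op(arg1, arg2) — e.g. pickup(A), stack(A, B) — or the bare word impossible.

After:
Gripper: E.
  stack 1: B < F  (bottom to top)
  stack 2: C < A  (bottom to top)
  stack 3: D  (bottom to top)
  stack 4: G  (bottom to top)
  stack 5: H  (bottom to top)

target: towers=[B/F; C/A; D; G; H] holding=E
     unstack(A, C) → towers=[B/F; C; D; G/E; H] holding=A
     unstack(E, G) → towers=[B/F; C/A; D; G; H] holding=E  ← match
         pickup(H) → towers=[B/F; C/A; D; G/E] holding=H
     unstack(F, B) → towers=[B; C/A; D; G/E; H] holding=F
         pickup(D) → towers=[B/F; C/A; G/E; H] holding=D

unstack(E, G)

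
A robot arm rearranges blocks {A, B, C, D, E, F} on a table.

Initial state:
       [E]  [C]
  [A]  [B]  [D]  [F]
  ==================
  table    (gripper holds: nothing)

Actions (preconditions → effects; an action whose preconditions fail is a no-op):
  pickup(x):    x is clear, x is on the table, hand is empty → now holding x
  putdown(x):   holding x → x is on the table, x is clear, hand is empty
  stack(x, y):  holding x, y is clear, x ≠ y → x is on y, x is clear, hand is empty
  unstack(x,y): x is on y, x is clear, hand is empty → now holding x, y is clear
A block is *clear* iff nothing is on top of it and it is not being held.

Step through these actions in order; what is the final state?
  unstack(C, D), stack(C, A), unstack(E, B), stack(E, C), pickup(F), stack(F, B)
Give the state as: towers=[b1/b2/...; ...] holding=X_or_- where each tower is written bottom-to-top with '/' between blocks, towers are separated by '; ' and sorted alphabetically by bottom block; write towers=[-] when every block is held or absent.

step 1 (unstack(C, D)): towers=[A; B/E; D; F] holding=C
step 2 (stack(C, A)): towers=[A/C; B/E; D; F] holding=-
step 3 (unstack(E, B)): towers=[A/C; B; D; F] holding=E
step 4 (stack(E, C)): towers=[A/C/E; B; D; F] holding=-
step 5 (pickup(F)): towers=[A/C/E; B; D] holding=F
step 6 (stack(F, B)): towers=[A/C/E; B/F; D] holding=-

towers=[A/C/E; B/F; D] holding=-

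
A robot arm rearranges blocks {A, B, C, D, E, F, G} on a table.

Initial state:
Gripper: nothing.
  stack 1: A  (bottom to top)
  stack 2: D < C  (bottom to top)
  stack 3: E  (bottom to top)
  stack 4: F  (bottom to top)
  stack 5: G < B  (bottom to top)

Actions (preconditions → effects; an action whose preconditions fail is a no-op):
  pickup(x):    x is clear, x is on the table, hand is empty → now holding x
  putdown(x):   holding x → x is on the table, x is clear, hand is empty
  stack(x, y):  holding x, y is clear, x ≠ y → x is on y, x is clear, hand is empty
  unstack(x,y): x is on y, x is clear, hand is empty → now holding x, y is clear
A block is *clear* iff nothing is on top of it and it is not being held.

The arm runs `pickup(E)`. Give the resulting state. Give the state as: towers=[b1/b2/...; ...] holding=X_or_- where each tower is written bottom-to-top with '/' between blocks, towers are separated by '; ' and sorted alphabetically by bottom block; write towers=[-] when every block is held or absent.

before: towers=[A; D/C; E; F; G/B] holding=-
pre[pickup(E)]: clear(E) ok, ontable(E) ok, handempty ok
all met → apply pickup(E)
after:  towers=[A; D/C; F; G/B] holding=E

towers=[A; D/C; F; G/B] holding=E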